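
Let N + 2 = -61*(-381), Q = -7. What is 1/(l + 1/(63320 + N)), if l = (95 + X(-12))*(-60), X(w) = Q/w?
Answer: -86559/496415864 ≈ -0.00017437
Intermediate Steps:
N = 23239 (N = -2 - 61*(-381) = -2 + 23241 = 23239)
X(w) = -7/w
l = -5735 (l = (95 - 7/(-12))*(-60) = (95 - 7*(-1/12))*(-60) = (95 + 7/12)*(-60) = (1147/12)*(-60) = -5735)
1/(l + 1/(63320 + N)) = 1/(-5735 + 1/(63320 + 23239)) = 1/(-5735 + 1/86559) = 1/(-496415864/86559) = -86559/496415864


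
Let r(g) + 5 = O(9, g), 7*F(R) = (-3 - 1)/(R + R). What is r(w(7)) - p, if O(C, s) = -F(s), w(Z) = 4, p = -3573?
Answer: 49953/14 ≈ 3568.1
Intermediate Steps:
F(R) = -2/(7*R) (F(R) = ((-3 - 1)/(R + R))/7 = (-4*1/(2*R))/7 = (-2/R)/7 = -2/(7*R))
O(C, s) = 2/(7*s) (O(C, s) = -(-2)/(7*s) = 2/(7*s))
r(g) = -5 + 2/(7*g)
r(w(7)) - p = (-5 + (2/7)/4) - 1*(-3573) = (-5 + (2/7)*(1/4)) + 3573 = (-5 + 1/14) + 3573 = -69/14 + 3573 = 49953/14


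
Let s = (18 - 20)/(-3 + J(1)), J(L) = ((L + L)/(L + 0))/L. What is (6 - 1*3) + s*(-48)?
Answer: -93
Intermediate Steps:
J(L) = 2/L (J(L) = ((2*L)/L)/L = 2/L)
s = 2 (s = (18 - 20)/(-3 + 2/1) = -2/(-3 + 2*1) = -2/(-3 + 2) = -2/(-1) = -2*(-1) = 2)
(6 - 1*3) + s*(-48) = (6 - 1*3) + 2*(-48) = (6 - 3) - 96 = 3 - 96 = -93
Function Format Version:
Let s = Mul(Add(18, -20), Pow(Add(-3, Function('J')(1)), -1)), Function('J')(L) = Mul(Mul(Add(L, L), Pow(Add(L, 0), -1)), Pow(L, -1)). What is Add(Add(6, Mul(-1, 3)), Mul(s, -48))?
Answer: -93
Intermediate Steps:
Function('J')(L) = Mul(2, Pow(L, -1)) (Function('J')(L) = Mul(Mul(Mul(2, L), Pow(L, -1)), Pow(L, -1)) = Mul(2, Pow(L, -1)))
s = 2 (s = Mul(Add(18, -20), Pow(Add(-3, Mul(2, Pow(1, -1))), -1)) = Mul(-2, Pow(Add(-3, Mul(2, 1)), -1)) = Mul(-2, Pow(Add(-3, 2), -1)) = Mul(-2, Pow(-1, -1)) = Mul(-2, -1) = 2)
Add(Add(6, Mul(-1, 3)), Mul(s, -48)) = Add(Add(6, Mul(-1, 3)), Mul(2, -48)) = Add(Add(6, -3), -96) = Add(3, -96) = -93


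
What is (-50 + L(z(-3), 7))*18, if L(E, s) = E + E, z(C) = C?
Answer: -1008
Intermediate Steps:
L(E, s) = 2*E
(-50 + L(z(-3), 7))*18 = (-50 + 2*(-3))*18 = (-50 - 6)*18 = -56*18 = -1008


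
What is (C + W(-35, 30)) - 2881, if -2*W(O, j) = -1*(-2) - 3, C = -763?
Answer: -7287/2 ≈ -3643.5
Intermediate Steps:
W(O, j) = ½ (W(O, j) = -(-1*(-2) - 3)/2 = -(2 - 3)/2 = -½*(-1) = ½)
(C + W(-35, 30)) - 2881 = (-763 + ½) - 2881 = -1525/2 - 2881 = -7287/2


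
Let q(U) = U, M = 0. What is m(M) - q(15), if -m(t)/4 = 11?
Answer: -59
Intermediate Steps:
m(t) = -44 (m(t) = -4*11 = -44)
m(M) - q(15) = -44 - 1*15 = -44 - 15 = -59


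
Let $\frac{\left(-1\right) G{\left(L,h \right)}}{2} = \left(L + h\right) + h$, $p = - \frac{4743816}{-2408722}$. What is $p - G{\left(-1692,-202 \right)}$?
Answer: $- \frac{5046309404}{1204361} \approx -4190.0$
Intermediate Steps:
$p = \frac{2371908}{1204361}$ ($p = \left(-4743816\right) \left(- \frac{1}{2408722}\right) = \frac{2371908}{1204361} \approx 1.9694$)
$G{\left(L,h \right)} = - 4 h - 2 L$ ($G{\left(L,h \right)} = - 2 \left(\left(L + h\right) + h\right) = - 2 \left(L + 2 h\right) = - 4 h - 2 L$)
$p - G{\left(-1692,-202 \right)} = \frac{2371908}{1204361} - \left(\left(-4\right) \left(-202\right) - -3384\right) = \frac{2371908}{1204361} - \left(808 + 3384\right) = \frac{2371908}{1204361} - 4192 = - \frac{5046309404}{1204361}$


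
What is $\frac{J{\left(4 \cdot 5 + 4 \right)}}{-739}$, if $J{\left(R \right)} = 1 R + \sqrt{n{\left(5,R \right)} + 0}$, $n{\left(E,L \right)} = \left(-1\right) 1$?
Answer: $- \frac{24}{739} - \frac{i}{739} \approx -0.032476 - 0.0013532 i$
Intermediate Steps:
$n{\left(E,L \right)} = -1$
$J{\left(R \right)} = i + R$ ($J{\left(R \right)} = 1 R + \sqrt{-1 + 0} = R + \sqrt{-1} = R + i = i + R$)
$\frac{J{\left(4 \cdot 5 + 4 \right)}}{-739} = \frac{i + \left(4 \cdot 5 + 4\right)}{-739} = - \frac{i + \left(20 + 4\right)}{739} = - \frac{i + 24}{739} = - \frac{24 + i}{739} = - \frac{24}{739} - \frac{i}{739}$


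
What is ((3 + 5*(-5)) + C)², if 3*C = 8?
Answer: 3364/9 ≈ 373.78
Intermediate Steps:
C = 8/3 (C = (⅓)*8 = 8/3 ≈ 2.6667)
((3 + 5*(-5)) + C)² = ((3 + 5*(-5)) + 8/3)² = ((3 - 25) + 8/3)² = (-22 + 8/3)² = (-58/3)² = 3364/9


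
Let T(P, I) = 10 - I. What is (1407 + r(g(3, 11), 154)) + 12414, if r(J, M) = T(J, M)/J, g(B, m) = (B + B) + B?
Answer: 13805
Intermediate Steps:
g(B, m) = 3*B (g(B, m) = 2*B + B = 3*B)
r(J, M) = (10 - M)/J
(1407 + r(g(3, 11), 154)) + 12414 = (1407 + (10 - 1*154)/((3*3))) + 12414 = (1407 + (10 - 154)/9) + 12414 = (1407 + (⅑)*(-144)) + 12414 = (1407 - 16) + 12414 = 1391 + 12414 = 13805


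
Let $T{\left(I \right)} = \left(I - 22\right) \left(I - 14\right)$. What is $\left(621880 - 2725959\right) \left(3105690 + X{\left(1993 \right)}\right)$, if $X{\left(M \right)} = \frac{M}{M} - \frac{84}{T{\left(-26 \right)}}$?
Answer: $- \frac{1045539059445687}{160} \approx -6.5346 \cdot 10^{12}$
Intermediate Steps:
$T{\left(I \right)} = \left(-22 + I\right) \left(-14 + I\right)$
$X{\left(M \right)} = \frac{153}{160}$ ($X{\left(M \right)} = \frac{M}{M} - \frac{84}{308 + \left(-26\right)^{2} - -936} = 1 - \frac{84}{308 + 676 + 936} = 1 - \frac{84}{1920} = 1 - \frac{7}{160} = \frac{153}{160}$)
$\left(621880 - 2725959\right) \left(3105690 + X{\left(1993 \right)}\right) = \left(621880 - 2725959\right) \left(3105690 + \frac{153}{160}\right) = \left(-2104079\right) \frac{496910553}{160} = - \frac{1045539059445687}{160}$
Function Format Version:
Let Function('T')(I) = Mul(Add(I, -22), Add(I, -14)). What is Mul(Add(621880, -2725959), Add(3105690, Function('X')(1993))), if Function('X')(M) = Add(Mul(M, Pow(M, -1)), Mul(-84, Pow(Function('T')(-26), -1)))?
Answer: Rational(-1045539059445687, 160) ≈ -6.5346e+12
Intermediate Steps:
Function('T')(I) = Mul(Add(-22, I), Add(-14, I))
Function('X')(M) = Rational(153, 160) (Function('X')(M) = Add(Mul(M, Pow(M, -1)), Mul(-84, Pow(Add(308, Pow(-26, 2), Mul(-36, -26)), -1))) = Add(1, Mul(-84, Pow(Add(308, 676, 936), -1))) = Add(1, Mul(-84, Pow(1920, -1))) = Add(1, Mul(-84, Rational(1, 1920))) = Add(1, Rational(-7, 160)) = Rational(153, 160))
Mul(Add(621880, -2725959), Add(3105690, Function('X')(1993))) = Mul(Add(621880, -2725959), Add(3105690, Rational(153, 160))) = Mul(-2104079, Rational(496910553, 160)) = Rational(-1045539059445687, 160)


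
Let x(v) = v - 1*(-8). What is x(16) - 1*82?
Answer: -58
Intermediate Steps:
x(v) = 8 + v (x(v) = v + 8 = 8 + v)
x(16) - 1*82 = (8 + 16) - 1*82 = 24 - 82 = -58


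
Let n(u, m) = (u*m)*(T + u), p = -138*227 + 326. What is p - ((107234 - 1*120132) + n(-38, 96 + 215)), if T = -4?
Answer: -514458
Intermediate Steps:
p = -31000 (p = -31326 + 326 = -31000)
n(u, m) = m*u*(-4 + u) (n(u, m) = (u*m)*(-4 + u) = (m*u)*(-4 + u) = m*u*(-4 + u))
p - ((107234 - 1*120132) + n(-38, 96 + 215)) = -31000 - ((107234 - 1*120132) + (96 + 215)*(-38)*(-4 - 38)) = -31000 - ((107234 - 120132) + 311*(-38)*(-42)) = -31000 - (-12898 + 496356) = -31000 - 1*483458 = -31000 - 483458 = -514458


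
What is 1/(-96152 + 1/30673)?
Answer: -30673/2949270295 ≈ -1.0400e-5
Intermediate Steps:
1/(-96152 + 1/30673) = 1/(-2949270295/30673) = -30673/2949270295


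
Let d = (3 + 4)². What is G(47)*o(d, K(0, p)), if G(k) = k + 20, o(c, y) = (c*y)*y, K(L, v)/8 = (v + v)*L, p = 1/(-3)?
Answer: 0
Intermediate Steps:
d = 49 (d = 7² = 49)
p = -⅓ (p = 1*(-⅓) = -⅓ ≈ -0.33333)
K(L, v) = 16*L*v (K(L, v) = 8*((v + v)*L) = 8*((2*v)*L) = 8*(2*L*v) = 16*L*v)
o(c, y) = c*y²
G(k) = 20 + k
G(47)*o(d, K(0, p)) = (20 + 47)*(49*(16*0*(-⅓))²) = 67*(49*0²) = 67*(49*0) = 67*0 = 0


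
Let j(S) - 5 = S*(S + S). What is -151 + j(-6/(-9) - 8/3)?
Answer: -138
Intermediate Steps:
j(S) = 5 + 2*S² (j(S) = 5 + S*(S + S) = 5 + S*(2*S) = 5 + 2*S²)
-151 + j(-6/(-9) - 8/3) = -151 + (5 + 2*(-6/(-9) - 8/3)²) = -151 + (5 + 2*(-6*(-⅑) - 8*⅓)²) = -151 + (5 + 2*(⅔ - 8/3)²) = -151 + (5 + 2*(-2)²) = -151 + (5 + 2*4) = -151 + (5 + 8) = -151 + 13 = -138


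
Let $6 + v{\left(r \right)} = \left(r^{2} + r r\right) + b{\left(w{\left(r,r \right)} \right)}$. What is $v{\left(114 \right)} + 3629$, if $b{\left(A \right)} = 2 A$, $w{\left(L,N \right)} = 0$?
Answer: $29615$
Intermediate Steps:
$v{\left(r \right)} = -6 + 2 r^{2}$ ($v{\left(r \right)} = -6 + \left(\left(r^{2} + r r\right) + 2 \cdot 0\right) = -6 + \left(\left(r^{2} + r^{2}\right) + 0\right) = -6 + \left(2 r^{2} + 0\right) = -6 + 2 r^{2}$)
$v{\left(114 \right)} + 3629 = \left(-6 + 2 \cdot 114^{2}\right) + 3629 = \left(-6 + 2 \cdot 12996\right) + 3629 = \left(-6 + 25992\right) + 3629 = 25986 + 3629 = 29615$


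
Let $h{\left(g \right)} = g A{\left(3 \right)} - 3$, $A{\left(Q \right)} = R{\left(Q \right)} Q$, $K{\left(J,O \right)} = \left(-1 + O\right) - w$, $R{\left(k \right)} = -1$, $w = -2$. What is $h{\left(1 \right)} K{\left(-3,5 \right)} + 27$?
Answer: $-9$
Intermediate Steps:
$K{\left(J,O \right)} = 1 + O$ ($K{\left(J,O \right)} = \left(-1 + O\right) - -2 = \left(-1 + O\right) + 2 = 1 + O$)
$A{\left(Q \right)} = - Q$
$h{\left(g \right)} = -3 - 3 g$ ($h{\left(g \right)} = g \left(\left(-1\right) 3\right) - 3 = g \left(-3\right) - 3 = - 3 g - 3 = -3 - 3 g$)
$h{\left(1 \right)} K{\left(-3,5 \right)} + 27 = \left(-3 - 3\right) \left(1 + 5\right) + 27 = \left(-3 - 3\right) 6 + 27 = \left(-6\right) 6 + 27 = -36 + 27 = -9$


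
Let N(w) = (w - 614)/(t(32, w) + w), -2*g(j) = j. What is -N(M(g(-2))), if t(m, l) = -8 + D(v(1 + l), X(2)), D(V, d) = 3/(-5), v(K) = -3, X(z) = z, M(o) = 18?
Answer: 2980/47 ≈ 63.404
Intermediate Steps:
g(j) = -j/2
D(V, d) = -⅗ (D(V, d) = 3*(-⅕) = -⅗)
t(m, l) = -43/5 (t(m, l) = -8 - ⅗ = -43/5)
N(w) = (-614 + w)/(-43/5 + w) (N(w) = (w - 614)/(-43/5 + w) = (-614 + w)/(-43/5 + w))
-N(M(g(-2))) = -5*(-614 + 18)/(-43 + 5*18) = -5*(-596)/(-43 + 90) = -5*(-596)/47 = -1*(-2980/47) = 2980/47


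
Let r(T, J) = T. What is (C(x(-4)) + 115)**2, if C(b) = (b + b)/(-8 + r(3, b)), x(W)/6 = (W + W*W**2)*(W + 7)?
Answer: 9138529/25 ≈ 3.6554e+5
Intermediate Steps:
x(W) = 6*(7 + W)*(W + W**3) (x(W) = 6*((W + W*W**2)*(W + 7)) = 6*((W + W**3)*(7 + W)) = 6*((7 + W)*(W + W**3)) = 6*(7 + W)*(W + W**3))
C(b) = -2*b/5 (C(b) = (b + b)/(-8 + 3) = (2*b)/(-5) = (2*b)*(-1/5) = -2*b/5)
(C(x(-4)) + 115)**2 = (-12*(-4)*(7 - 4 + (-4)**3 + 7*(-4)**2)/5 + 115)**2 = (-12*(-4)*(7 - 4 - 64 + 7*16)/5 + 115)**2 = (-12*(-4)*(7 - 4 - 64 + 112)/5 + 115)**2 = (-12*(-4)*51/5 + 115)**2 = (-2/5*(-1224) + 115)**2 = (2448/5 + 115)**2 = (3023/5)**2 = 9138529/25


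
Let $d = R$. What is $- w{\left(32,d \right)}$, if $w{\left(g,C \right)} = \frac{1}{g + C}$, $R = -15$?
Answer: $- \frac{1}{17} \approx -0.058824$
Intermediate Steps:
$d = -15$
$w{\left(g,C \right)} = \frac{1}{C + g}$
$- w{\left(32,d \right)} = - \frac{1}{-15 + 32} = - \frac{1}{17}$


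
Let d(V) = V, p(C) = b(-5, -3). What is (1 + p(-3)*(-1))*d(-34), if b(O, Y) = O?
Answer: -204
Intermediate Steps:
p(C) = -5
(1 + p(-3)*(-1))*d(-34) = (1 - 5*(-1))*(-34) = (1 + 5)*(-34) = 6*(-34) = -204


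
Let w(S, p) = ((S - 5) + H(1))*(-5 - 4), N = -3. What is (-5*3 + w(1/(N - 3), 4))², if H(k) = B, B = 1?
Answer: 2025/4 ≈ 506.25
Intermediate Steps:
H(k) = 1
w(S, p) = 36 - 9*S (w(S, p) = ((S - 5) + 1)*(-5 - 4) = ((-5 + S) + 1)*(-9) = (-4 + S)*(-9) = 36 - 9*S)
(-5*3 + w(1/(N - 3), 4))² = (-5*3 + (36 - 9/(-3 - 3)))² = (-15 + (36 - 9/(-6)))² = (-15 + (36 - 9*(-⅙)))² = (-15 + (36 + 3/2))² = (-15 + 75/2)² = (45/2)² = 2025/4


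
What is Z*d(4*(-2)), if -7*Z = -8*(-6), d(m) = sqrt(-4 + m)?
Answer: -96*I*sqrt(3)/7 ≈ -23.754*I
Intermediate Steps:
Z = -48/7 (Z = -(-8)*(-6)/7 = -1/7*48 = -48/7 ≈ -6.8571)
Z*d(4*(-2)) = -48*sqrt(-4 + 4*(-2))/7 = -48*sqrt(-4 - 8)/7 = -96*I*sqrt(3)/7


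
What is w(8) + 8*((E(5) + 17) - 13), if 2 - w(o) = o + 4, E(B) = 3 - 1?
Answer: 38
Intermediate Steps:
E(B) = 2
w(o) = -2 - o (w(o) = 2 - (o + 4) = 2 - (4 + o) = 2 + (-4 - o) = -2 - o)
w(8) + 8*((E(5) + 17) - 13) = (-2 - 1*8) + 8*((2 + 17) - 13) = (-2 - 8) + 8*(19 - 13) = -10 + 8*6 = -10 + 48 = 38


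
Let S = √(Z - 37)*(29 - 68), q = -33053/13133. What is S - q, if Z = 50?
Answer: 33053/13133 - 39*√13 ≈ -138.10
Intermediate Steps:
q = -33053/13133 (q = -33053*1/13133 = -33053/13133 ≈ -2.5168)
S = -39*√13 (S = √(50 - 37)*(29 - 68) = √13*(-39) = -39*√13 ≈ -140.62)
S - q = -39*√13 - 1*(-33053/13133) = -39*√13 + 33053/13133 = 33053/13133 - 39*√13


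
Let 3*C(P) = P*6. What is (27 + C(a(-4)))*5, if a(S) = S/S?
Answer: 145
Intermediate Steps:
a(S) = 1
C(P) = 2*P (C(P) = (P*6)/3 = (6*P)/3 = 2*P)
(27 + C(a(-4)))*5 = (27 + 2*1)*5 = (27 + 2)*5 = 29*5 = 145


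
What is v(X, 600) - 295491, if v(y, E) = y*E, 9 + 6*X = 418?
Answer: -254591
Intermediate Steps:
X = 409/6 (X = -3/2 + (⅙)*418 = -3/2 + 209/3 = 409/6 ≈ 68.167)
v(y, E) = E*y
v(X, 600) - 295491 = 600*(409/6) - 295491 = 40900 - 295491 = -254591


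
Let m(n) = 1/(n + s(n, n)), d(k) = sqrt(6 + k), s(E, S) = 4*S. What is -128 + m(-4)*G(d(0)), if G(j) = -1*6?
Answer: -1277/10 ≈ -127.70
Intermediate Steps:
m(n) = 1/(5*n) (m(n) = 1/(n + 4*n) = 1/(5*n))
G(j) = -6
-128 + m(-4)*G(d(0)) = -128 + ((1/5)/(-4))*(-6) = -128 + ((1/5)*(-1/4))*(-6) = -128 - 1/20*(-6) = -128 + 3/10 = -1277/10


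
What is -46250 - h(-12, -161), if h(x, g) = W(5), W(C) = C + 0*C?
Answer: -46255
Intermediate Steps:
W(C) = C (W(C) = C + 0 = C)
h(x, g) = 5
-46250 - h(-12, -161) = -46250 - 1*5 = -46250 - 5 = -46255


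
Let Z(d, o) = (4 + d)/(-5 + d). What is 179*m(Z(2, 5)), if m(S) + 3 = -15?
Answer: -3222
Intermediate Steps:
Z(d, o) = (4 + d)/(-5 + d)
m(S) = -18 (m(S) = -3 - 15 = -18)
179*m(Z(2, 5)) = 179*(-18) = -3222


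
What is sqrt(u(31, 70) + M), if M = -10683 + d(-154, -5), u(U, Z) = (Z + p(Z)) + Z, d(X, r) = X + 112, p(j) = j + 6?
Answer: I*sqrt(10509) ≈ 102.51*I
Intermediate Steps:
p(j) = 6 + j
d(X, r) = 112 + X
u(U, Z) = 6 + 3*Z (u(U, Z) = (Z + (6 + Z)) + Z = (6 + 2*Z) + Z = 6 + 3*Z)
M = -10725 (M = -10683 + (112 - 154) = -10683 - 42 = -10725)
sqrt(u(31, 70) + M) = sqrt((6 + 3*70) - 10725) = sqrt((6 + 210) - 10725) = sqrt(216 - 10725) = sqrt(-10509) = I*sqrt(10509)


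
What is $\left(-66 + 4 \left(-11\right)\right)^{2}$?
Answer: $12100$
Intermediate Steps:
$\left(-66 + 4 \left(-11\right)\right)^{2} = \left(-66 - 44\right)^{2} = \left(-110\right)^{2} = 12100$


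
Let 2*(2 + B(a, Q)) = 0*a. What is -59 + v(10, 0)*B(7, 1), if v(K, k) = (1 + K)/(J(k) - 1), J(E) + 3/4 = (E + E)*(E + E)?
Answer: -325/7 ≈ -46.429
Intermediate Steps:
B(a, Q) = -2 (B(a, Q) = -2 + (0*a)/2 = -2 + (½)*0 = -2 + 0 = -2)
J(E) = -¾ + 4*E² (J(E) = -¾ + (E + E)*(E + E) = -¾ + (2*E)*(2*E) = -¾ + 4*E²)
v(K, k) = (1 + K)/(-7/4 + 4*k²) (v(K, k) = (1 + K)/((-¾ + 4*k²) - 1) = (1 + K)/(-7/4 + 4*k²))
-59 + v(10, 0)*B(7, 1) = -59 + (4*(1 + 10)/(-7 + 16*0²))*(-2) = -59 + (4*11/(-7 + 16*0))*(-2) = -59 + (4*11/(-7 + 0))*(-2) = -59 + (4*11/(-7))*(-2) = -59 + (4*(-⅐)*11)*(-2) = -59 - 44/7*(-2) = -59 + 88/7 = -325/7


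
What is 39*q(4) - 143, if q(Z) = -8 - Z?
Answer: -611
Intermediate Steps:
39*q(4) - 143 = 39*(-8 - 1*4) - 143 = 39*(-8 - 4) - 143 = 39*(-12) - 143 = -468 - 143 = -611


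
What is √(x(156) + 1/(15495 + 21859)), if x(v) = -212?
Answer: I*√295808081638/37354 ≈ 14.56*I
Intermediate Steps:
√(x(156) + 1/(15495 + 21859)) = √(-212 + 1/(15495 + 21859)) = √(-212 + 1/37354) = √(-7919047/37354) = I*√295808081638/37354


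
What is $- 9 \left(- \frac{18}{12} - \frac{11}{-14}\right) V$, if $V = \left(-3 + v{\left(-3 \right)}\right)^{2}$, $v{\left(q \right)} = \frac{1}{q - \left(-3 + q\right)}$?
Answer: $\frac{320}{7} \approx 45.714$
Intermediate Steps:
$v{\left(q \right)} = \frac{1}{3}$
$V = \frac{64}{9}$ ($V = \left(-3 + \frac{1}{3}\right)^{2} = \left(- \frac{8}{3}\right)^{2} = \frac{64}{9} \approx 7.1111$)
$- 9 \left(- \frac{18}{12} - \frac{11}{-14}\right) V = - 9 \left(- \frac{18}{12} - \frac{11}{-14}\right) \frac{64}{9} = - 9 \left(\left(-18\right) \frac{1}{12} - - \frac{11}{14}\right) \frac{64}{9} = - 9 \left(- \frac{3}{2} + \frac{11}{14}\right) \frac{64}{9} = \left(-9\right) \left(- \frac{5}{7}\right) \frac{64}{9} = \frac{45}{7} \cdot \frac{64}{9} = \frac{320}{7}$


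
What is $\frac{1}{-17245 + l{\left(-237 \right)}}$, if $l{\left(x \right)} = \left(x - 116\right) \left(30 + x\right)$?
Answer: $\frac{1}{55826} \approx 1.7913 \cdot 10^{-5}$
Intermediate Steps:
$l{\left(x \right)} = \left(-116 + x\right) \left(30 + x\right)$
$\frac{1}{-17245 + l{\left(-237 \right)}} = \frac{1}{-17245 - \left(-16902 - 56169\right)} = \frac{1}{-17245 + \left(-3480 + 56169 + 20382\right)} = \frac{1}{-17245 + 73071} = \frac{1}{55826}$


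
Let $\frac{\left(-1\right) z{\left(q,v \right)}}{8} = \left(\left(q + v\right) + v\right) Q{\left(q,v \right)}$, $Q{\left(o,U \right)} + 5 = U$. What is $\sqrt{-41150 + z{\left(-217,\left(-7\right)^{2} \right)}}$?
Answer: $3 \sqrt{82} \approx 27.166$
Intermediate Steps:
$Q{\left(o,U \right)} = -5 + U$
$z{\left(q,v \right)} = - 8 \left(-5 + v\right) \left(q + 2 v\right)$ ($z{\left(q,v \right)} = - 8 \left(\left(q + v\right) + v\right) \left(-5 + v\right) = - 8 \left(q + 2 v\right) \left(-5 + v\right) = - 8 \left(-5 + v\right) \left(q + 2 v\right)$)
$\sqrt{-41150 + z{\left(-217,\left(-7\right)^{2} \right)}} = \sqrt{-41150 - 8 \left(-5 + \left(-7\right)^{2}\right) \left(-217 + 2 \left(-7\right)^{2}\right)} = \sqrt{-41150 - 8 \left(-5 + 49\right) \left(-217 + 2 \cdot 49\right)} = \sqrt{-41150 - 352 \left(-217 + 98\right)} = \sqrt{-41150 - 352 \left(-119\right)} = \sqrt{-41150 + 41888} = \sqrt{738} = 3 \sqrt{82}$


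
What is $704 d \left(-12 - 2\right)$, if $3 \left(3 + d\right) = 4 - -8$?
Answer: $-9856$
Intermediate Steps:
$d = 1$ ($d = -3 + \frac{4 - -8}{3} = -3 + \frac{4 + 8}{3} = -3 + \frac{1}{3} \cdot 12 = -3 + 4 = 1$)
$704 d \left(-12 - 2\right) = 704 \cdot 1 \left(-12 - 2\right) = 704 \cdot 1 \left(-14\right) = 704 \left(-14\right) = -9856$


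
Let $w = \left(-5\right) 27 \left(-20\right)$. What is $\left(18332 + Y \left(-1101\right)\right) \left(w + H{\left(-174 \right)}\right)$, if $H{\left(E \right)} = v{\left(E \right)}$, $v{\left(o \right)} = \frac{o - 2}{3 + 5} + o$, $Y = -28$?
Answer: $123096640$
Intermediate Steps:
$v{\left(o \right)} = - \frac{1}{4} + \frac{9 o}{8}$ ($v{\left(o \right)} = \frac{-2 + o}{8} + o = \left(-2 + o\right) \frac{1}{8} + o = \left(- \frac{1}{4} + \frac{o}{8}\right) + o = - \frac{1}{4} + \frac{9 o}{8}$)
$H{\left(E \right)} = - \frac{1}{4} + \frac{9 E}{8}$
$w = 2700$ ($w = \left(-135\right) \left(-20\right) = 2700$)
$\left(18332 + Y \left(-1101\right)\right) \left(w + H{\left(-174 \right)}\right) = \left(18332 - -30828\right) \left(2700 + \left(- \frac{1}{4} + \frac{9}{8} \left(-174\right)\right)\right) = \left(18332 + 30828\right) \left(2700 - 196\right) = 49160 \left(2700 - 196\right) = 49160 \cdot 2504 = 123096640$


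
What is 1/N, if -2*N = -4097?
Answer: 2/4097 ≈ 0.00048816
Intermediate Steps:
N = 4097/2 (N = -1/2*(-4097) = 4097/2 ≈ 2048.5)
1/N = 1/(4097/2) = 2/4097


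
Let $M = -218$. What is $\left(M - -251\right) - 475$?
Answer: $-442$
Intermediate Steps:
$\left(M - -251\right) - 475 = \left(-218 - -251\right) - 475 = \left(-218 + 251\right) - 475 = 33 - 475 = -442$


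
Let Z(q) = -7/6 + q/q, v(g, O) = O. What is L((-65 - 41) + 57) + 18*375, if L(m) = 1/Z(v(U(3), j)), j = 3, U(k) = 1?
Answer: 6744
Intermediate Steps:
Z(q) = -⅙ (Z(q) = -7*⅙ + 1 = -7/6 + 1 = -⅙)
L(m) = -6 (L(m) = 1/(-⅙) = -6)
L((-65 - 41) + 57) + 18*375 = -6 + 18*375 = -6 + 6750 = 6744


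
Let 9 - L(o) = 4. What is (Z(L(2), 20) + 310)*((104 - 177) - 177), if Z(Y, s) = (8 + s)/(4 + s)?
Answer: -233375/3 ≈ -77792.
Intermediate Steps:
L(o) = 5 (L(o) = 9 - 1*4 = 9 - 4 = 5)
Z(Y, s) = (8 + s)/(4 + s)
(Z(L(2), 20) + 310)*((104 - 177) - 177) = ((8 + 20)/(4 + 20) + 310)*((104 - 177) - 177) = (28/24 + 310)*(-73 - 177) = ((1/24)*28 + 310)*(-250) = (7/6 + 310)*(-250) = (1867/6)*(-250) = -233375/3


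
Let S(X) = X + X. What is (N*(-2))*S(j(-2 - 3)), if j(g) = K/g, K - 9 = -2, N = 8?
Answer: 224/5 ≈ 44.800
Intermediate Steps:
K = 7 (K = 9 - 2 = 7)
j(g) = 7/g
S(X) = 2*X
(N*(-2))*S(j(-2 - 3)) = (8*(-2))*(2*(7/(-2 - 3))) = -32*7/(-5) = -32*7*(-⅕) = -32*(-7)/5 = -16*(-14/5) = 224/5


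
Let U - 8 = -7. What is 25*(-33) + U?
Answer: -824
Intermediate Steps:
U = 1 (U = 8 - 7 = 1)
25*(-33) + U = 25*(-33) + 1 = -825 + 1 = -824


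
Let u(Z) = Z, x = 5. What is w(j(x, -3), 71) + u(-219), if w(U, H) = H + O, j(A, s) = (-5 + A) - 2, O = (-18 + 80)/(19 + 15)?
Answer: -2485/17 ≈ -146.18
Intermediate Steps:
O = 31/17 (O = 62/34 = 62*(1/34) = 31/17 ≈ 1.8235)
j(A, s) = -7 + A
w(U, H) = 31/17 + H (w(U, H) = H + 31/17 = 31/17 + H)
w(j(x, -3), 71) + u(-219) = (31/17 + 71) - 219 = 1238/17 - 219 = -2485/17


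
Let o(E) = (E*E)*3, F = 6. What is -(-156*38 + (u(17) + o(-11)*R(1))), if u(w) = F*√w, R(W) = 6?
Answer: 3750 - 6*√17 ≈ 3725.3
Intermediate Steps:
u(w) = 6*√w
o(E) = 3*E² (o(E) = E²*3 = 3*E²)
-(-156*38 + (u(17) + o(-11)*R(1))) = -(-156*38 + (6*√17 + (3*(-11)²)*6)) = -(-5928 + (6*√17 + (3*121)*6)) = -(-5928 + (6*√17 + 363*6)) = -(-5928 + (6*√17 + 2178)) = -(-5928 + (2178 + 6*√17)) = -(-3750 + 6*√17) = 3750 - 6*√17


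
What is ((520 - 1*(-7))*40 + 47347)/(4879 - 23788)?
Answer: -7603/2101 ≈ -3.6188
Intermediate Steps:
((520 - 1*(-7))*40 + 47347)/(4879 - 23788) = ((520 + 7)*40 + 47347)/(-18909) = (527*40 + 47347)*(-1/18909) = (21080 + 47347)*(-1/18909) = 68427*(-1/18909) = -7603/2101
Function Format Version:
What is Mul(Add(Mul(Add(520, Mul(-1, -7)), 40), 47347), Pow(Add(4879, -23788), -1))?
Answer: Rational(-7603, 2101) ≈ -3.6188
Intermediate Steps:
Mul(Add(Mul(Add(520, Mul(-1, -7)), 40), 47347), Pow(Add(4879, -23788), -1)) = Mul(Add(Mul(Add(520, 7), 40), 47347), Pow(-18909, -1)) = Mul(Add(Mul(527, 40), 47347), Rational(-1, 18909)) = Mul(Add(21080, 47347), Rational(-1, 18909)) = Mul(68427, Rational(-1, 18909)) = Rational(-7603, 2101)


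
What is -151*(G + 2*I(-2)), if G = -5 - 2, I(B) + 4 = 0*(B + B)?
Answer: 2265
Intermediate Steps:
I(B) = -4 (I(B) = -4 + 0*(B + B) = -4 + 0*(2*B) = -4 + 0 = -4)
G = -7
-151*(G + 2*I(-2)) = -151*(-7 + 2*(-4)) = -151*(-7 - 8) = -151*(-15) = 2265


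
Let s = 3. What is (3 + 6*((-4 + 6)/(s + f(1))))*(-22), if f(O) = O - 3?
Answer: -330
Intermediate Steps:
f(O) = -3 + O
(3 + 6*((-4 + 6)/(s + f(1))))*(-22) = (3 + 6*((-4 + 6)/(3 + (-3 + 1))))*(-22) = (3 + 6*(2/(3 - 2)))*(-22) = (3 + 6*(2/1))*(-22) = (3 + 6*(2*1))*(-22) = (3 + 6*2)*(-22) = (3 + 12)*(-22) = 15*(-22) = -330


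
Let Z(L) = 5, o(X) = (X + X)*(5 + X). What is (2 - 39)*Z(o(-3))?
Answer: -185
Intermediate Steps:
o(X) = 2*X*(5 + X) (o(X) = (2*X)*(5 + X) = 2*X*(5 + X))
(2 - 39)*Z(o(-3)) = (2 - 39)*5 = -37*5 = -185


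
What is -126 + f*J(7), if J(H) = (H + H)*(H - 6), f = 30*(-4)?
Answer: -1806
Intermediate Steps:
f = -120
J(H) = 2*H*(-6 + H) (J(H) = (2*H)*(-6 + H) = 2*H*(-6 + H))
-126 + f*J(7) = -126 - 240*7*(-6 + 7) = -126 - 240*7 = -126 - 120*14 = -126 - 1680 = -1806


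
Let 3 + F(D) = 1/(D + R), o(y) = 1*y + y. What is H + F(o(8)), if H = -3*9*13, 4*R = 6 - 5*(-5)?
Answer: -33626/95 ≈ -353.96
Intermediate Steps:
R = 31/4 (R = (6 - 5*(-5))/4 = (6 + 25)/4 = (¼)*31 = 31/4 ≈ 7.7500)
o(y) = 2*y (o(y) = y + y = 2*y)
F(D) = -3 + 1/(31/4 + D) (F(D) = -3 + 1/(D + 31/4) = -3 + 1/(31/4 + D))
H = -351 (H = -27*13 = -351)
H + F(o(8)) = -351 + (-89 - 24*8)/(31 + 4*(2*8)) = -351 + (-89 - 12*16)/(31 + 4*16) = -351 + (-89 - 192)/(31 + 64) = -351 - 281/95 = -33626/95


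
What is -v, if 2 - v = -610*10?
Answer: -6102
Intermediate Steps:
v = 6102 (v = 2 - (-610)*10 = 2 - 1*(-6100) = 2 + 6100 = 6102)
-v = -1*6102 = -6102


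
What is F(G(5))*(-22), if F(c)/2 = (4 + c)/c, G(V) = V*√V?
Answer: -44 - 176*√5/25 ≈ -59.742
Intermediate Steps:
G(V) = V^(3/2)
F(c) = 2*(4 + c)/c (F(c) = 2*((4 + c)/c) = 2*(4 + c)/c)
F(G(5))*(-22) = (2 + 8/(5^(3/2)))*(-22) = (2 + 8/((5*√5)))*(-22) = (2 + 8*(√5/25))*(-22) = (2 + 8*√5/25)*(-22) = -44 - 176*√5/25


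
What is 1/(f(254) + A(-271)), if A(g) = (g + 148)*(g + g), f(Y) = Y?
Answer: 1/66920 ≈ 1.4943e-5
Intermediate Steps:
A(g) = 2*g*(148 + g) (A(g) = (148 + g)*(2*g) = 2*g*(148 + g))
1/(f(254) + A(-271)) = 1/(254 + 2*(-271)*(148 - 271)) = 1/(254 + 2*(-271)*(-123)) = 1/(254 + 66666) = 1/66920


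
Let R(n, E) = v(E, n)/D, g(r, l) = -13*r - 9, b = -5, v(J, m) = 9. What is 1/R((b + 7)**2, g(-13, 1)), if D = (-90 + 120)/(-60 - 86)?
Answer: -5/219 ≈ -0.022831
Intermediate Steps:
D = -15/73 (D = 30/(-146) = 30*(-1/146) = -15/73 ≈ -0.20548)
g(r, l) = -9 - 13*r
R(n, E) = -219/5 (R(n, E) = 9/(-15/73) = 9*(-73/15) = -219/5)
1/R((b + 7)**2, g(-13, 1)) = 1/(-219/5) = -5/219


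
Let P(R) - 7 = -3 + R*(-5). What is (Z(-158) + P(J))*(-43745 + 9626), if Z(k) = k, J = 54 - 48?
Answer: 6277896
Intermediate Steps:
J = 6
P(R) = 4 - 5*R (P(R) = 7 + (-3 + R*(-5)) = 7 + (-3 - 5*R) = 4 - 5*R)
(Z(-158) + P(J))*(-43745 + 9626) = (-158 + (4 - 5*6))*(-43745 + 9626) = (-158 + (4 - 30))*(-34119) = (-158 - 26)*(-34119) = -184*(-34119) = 6277896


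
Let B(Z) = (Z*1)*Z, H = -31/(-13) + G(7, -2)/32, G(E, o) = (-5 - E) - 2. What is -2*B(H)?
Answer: -164025/21632 ≈ -7.5825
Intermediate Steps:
G(E, o) = -7 - E
H = 405/208 (H = -31/(-13) + (-7 - 1*7)/32 = -31*(-1/13) + (-7 - 7)*(1/32) = 31/13 - 14*1/32 = 31/13 - 7/16 = 405/208 ≈ 1.9471)
B(Z) = Z² (B(Z) = Z*Z = Z²)
-2*B(H) = -2*(405/208)² = -2*164025/43264 = -164025/21632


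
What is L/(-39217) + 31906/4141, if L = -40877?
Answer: 1420529259/162397597 ≈ 8.7472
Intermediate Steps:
L/(-39217) + 31906/4141 = -40877/(-39217) + 31906/4141 = -40877*(-1/39217) + 31906*(1/4141) = 40877/39217 + 31906/4141 = 1420529259/162397597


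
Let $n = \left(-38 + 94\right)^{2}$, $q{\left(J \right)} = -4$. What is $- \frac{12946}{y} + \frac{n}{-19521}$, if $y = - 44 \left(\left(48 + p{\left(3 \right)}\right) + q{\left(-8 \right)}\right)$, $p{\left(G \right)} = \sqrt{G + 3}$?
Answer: $\frac{123333193}{18837765} - \frac{6473 \sqrt{6}}{42460} \approx 6.1737$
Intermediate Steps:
$p{\left(G \right)} = \sqrt{3 + G}$
$y = -1936 - 44 \sqrt{6}$ ($y = - 44 \left(\left(48 + \sqrt{3 + 3}\right) - 4\right) = - 44 \left(\left(48 + \sqrt{6}\right) - 4\right) = - 44 \left(44 + \sqrt{6}\right) = -1936 - 44 \sqrt{6} \approx -2043.8$)
$n = 3136$ ($n = 56^{2} = 3136$)
$- \frac{12946}{y} + \frac{n}{-19521} = - \frac{12946}{-1936 - 44 \sqrt{6}} + \frac{3136}{-19521} = - \frac{12946}{-1936 - 44 \sqrt{6}} + 3136 \left(- \frac{1}{19521}\right) = - \frac{12946}{-1936 - 44 \sqrt{6}} - \frac{3136}{19521} = - \frac{3136}{19521} - \frac{12946}{-1936 - 44 \sqrt{6}}$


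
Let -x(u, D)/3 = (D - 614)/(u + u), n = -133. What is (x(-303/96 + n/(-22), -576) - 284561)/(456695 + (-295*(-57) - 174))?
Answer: -96256739/160460904 ≈ -0.59988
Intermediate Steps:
x(u, D) = -3*(-614 + D)/(2*u) (x(u, D) = -3*(D - 614)/(u + u) = -3*(-614 + D)/(2*u))
(x(-303/96 + n/(-22), -576) - 284561)/(456695 + (-295*(-57) - 174)) = (3*(614 - 1*(-576))/(2*(-303/96 - 133/(-22))) - 284561)/(456695 + (-295*(-57) - 174)) = (3*(614 + 576)/(2*(-303*1/96 - 133*(-1/22))) - 284561)/(456695 + (16815 - 174)) = ((3/2)*1190/(-101/32 + 133/22) - 284561)/(456695 + 16641) = ((3/2)*1190/(1017/352) - 284561)/473336 = ((3/2)*(352/1017)*1190 - 284561)*(1/473336) = (209440/339 - 284561)*(1/473336) = -96256739/339*1/473336 = -96256739/160460904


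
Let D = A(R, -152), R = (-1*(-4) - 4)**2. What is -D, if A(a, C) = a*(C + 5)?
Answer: 0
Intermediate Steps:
R = 0 (R = (4 - 4)**2 = 0**2 = 0)
A(a, C) = a*(5 + C)
D = 0 (D = 0*(5 - 152) = 0*(-147) = 0)
-D = -1*0 = 0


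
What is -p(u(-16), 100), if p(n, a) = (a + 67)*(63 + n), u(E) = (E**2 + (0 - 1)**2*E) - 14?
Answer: -48263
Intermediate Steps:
u(E) = -14 + E + E**2 (u(E) = (E**2 + (-1)**2*E) - 14 = (E**2 + 1*E) - 14 = (E**2 + E) - 14 = (E + E**2) - 14 = -14 + E + E**2)
p(n, a) = (63 + n)*(67 + a) (p(n, a) = (67 + a)*(63 + n) = (63 + n)*(67 + a))
-p(u(-16), 100) = -(4221 + 63*100 + 67*(-14 - 16 + (-16)**2) + 100*(-14 - 16 + (-16)**2)) = -(4221 + 6300 + 67*(-14 - 16 + 256) + 100*(-14 - 16 + 256)) = -(4221 + 6300 + 67*226 + 100*226) = -(4221 + 6300 + 15142 + 22600) = -1*48263 = -48263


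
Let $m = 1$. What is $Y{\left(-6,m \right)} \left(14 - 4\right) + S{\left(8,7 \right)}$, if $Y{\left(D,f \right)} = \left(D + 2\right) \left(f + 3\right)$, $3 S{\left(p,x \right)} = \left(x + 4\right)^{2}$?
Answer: $- \frac{359}{3} \approx -119.67$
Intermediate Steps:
$S{\left(p,x \right)} = \frac{\left(4 + x\right)^{2}}{3}$ ($S{\left(p,x \right)} = \frac{\left(x + 4\right)^{2}}{3} = \frac{\left(4 + x\right)^{2}}{3}$)
$Y{\left(D,f \right)} = \left(2 + D\right) \left(3 + f\right)$
$Y{\left(-6,m \right)} \left(14 - 4\right) + S{\left(8,7 \right)} = \left(6 + 2 \cdot 1 + 3 \left(-6\right) - 6\right) \left(14 - 4\right) + \frac{\left(4 + 7\right)^{2}}{3} = \left(6 + 2 - 18 - 6\right) \left(14 - 4\right) + \frac{11^{2}}{3} = \left(-16\right) 10 + \frac{1}{3} \cdot 121 = -160 + \frac{121}{3} = - \frac{359}{3}$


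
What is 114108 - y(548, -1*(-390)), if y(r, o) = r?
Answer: 113560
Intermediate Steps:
114108 - y(548, -1*(-390)) = 114108 - 1*548 = 114108 - 548 = 113560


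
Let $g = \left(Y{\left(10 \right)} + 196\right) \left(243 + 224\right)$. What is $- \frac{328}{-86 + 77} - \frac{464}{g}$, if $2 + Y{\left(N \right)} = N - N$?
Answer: $\frac{14855984}{407691} \approx 36.439$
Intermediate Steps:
$Y{\left(N \right)} = -2$ ($Y{\left(N \right)} = -2 + \left(N - N\right) = -2 + 0 = -2$)
$g = 90598$ ($g = \left(-2 + 196\right) \left(243 + 224\right) = 194 \cdot 467 = 90598$)
$- \frac{328}{-86 + 77} - \frac{464}{g} = - \frac{328}{-86 + 77} - \frac{464}{90598} = - \frac{328}{-9} - \frac{232}{45299} = \left(-328\right) \left(- \frac{1}{9}\right) - \frac{232}{45299} = \frac{328}{9} - \frac{232}{45299} = \frac{14855984}{407691}$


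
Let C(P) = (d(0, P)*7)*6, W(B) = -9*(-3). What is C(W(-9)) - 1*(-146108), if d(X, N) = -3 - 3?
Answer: 145856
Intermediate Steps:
d(X, N) = -6
W(B) = 27
C(P) = -252 (C(P) = -6*7*6 = -42*6 = -252)
C(W(-9)) - 1*(-146108) = -252 - 1*(-146108) = -252 + 146108 = 145856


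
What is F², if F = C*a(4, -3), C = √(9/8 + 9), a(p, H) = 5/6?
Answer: 225/32 ≈ 7.0313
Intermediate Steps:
a(p, H) = ⅚ (a(p, H) = 5*(⅙) = ⅚)
C = 9*√2/4 (C = √(9*(⅛) + 9) = √(9/8 + 9) = √(81/8) = 9*√2/4 ≈ 3.1820)
F = 15*√2/8 (F = (9*√2/4)*(⅚) = 15*√2/8 ≈ 2.6516)
F² = (15*√2/8)² = 225/32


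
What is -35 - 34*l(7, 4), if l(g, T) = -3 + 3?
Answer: -35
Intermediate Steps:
l(g, T) = 0
-35 - 34*l(7, 4) = -35 - 34*0 = -35 + 0 = -35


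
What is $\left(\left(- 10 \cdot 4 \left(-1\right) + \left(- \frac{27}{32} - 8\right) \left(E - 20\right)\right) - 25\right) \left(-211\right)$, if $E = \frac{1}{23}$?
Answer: $- \frac{29737707}{736} \approx -40405.0$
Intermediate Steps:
$E = \frac{1}{23} \approx 0.043478$
$\left(\left(- 10 \cdot 4 \left(-1\right) + \left(- \frac{27}{32} - 8\right) \left(E - 20\right)\right) - 25\right) \left(-211\right) = \left(\left(- 10 \cdot 4 \left(-1\right) + \left(- \frac{27}{32} - 8\right) \left(\frac{1}{23} - 20\right)\right) - 25\right) \left(-211\right) = \left(\left(\left(-10\right) \left(-4\right) + \left(\left(-27\right) \frac{1}{32} - 8\right) \left(- \frac{459}{23}\right)\right) - 25\right) \left(-211\right) = \left(\left(40 + \left(- \frac{27}{32} - 8\right) \left(- \frac{459}{23}\right)\right) - 25\right) \left(-211\right) = \left(\left(40 - - \frac{129897}{736}\right) - 25\right) \left(-211\right) = \left(\left(40 + \frac{129897}{736}\right) - 25\right) \left(-211\right) = \left(\frac{159337}{736} - 25\right) \left(-211\right) = \frac{140937}{736} \left(-211\right) = - \frac{29737707}{736}$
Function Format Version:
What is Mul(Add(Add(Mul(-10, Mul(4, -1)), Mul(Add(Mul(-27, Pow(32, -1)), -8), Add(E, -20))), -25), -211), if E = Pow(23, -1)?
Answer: Rational(-29737707, 736) ≈ -40405.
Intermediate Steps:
E = Rational(1, 23) ≈ 0.043478
Mul(Add(Add(Mul(-10, Mul(4, -1)), Mul(Add(Mul(-27, Pow(32, -1)), -8), Add(E, -20))), -25), -211) = Mul(Add(Add(Mul(-10, Mul(4, -1)), Mul(Add(Mul(-27, Pow(32, -1)), -8), Add(Rational(1, 23), -20))), -25), -211) = Mul(Add(Add(Mul(-10, -4), Mul(Add(Mul(-27, Rational(1, 32)), -8), Rational(-459, 23))), -25), -211) = Mul(Add(Add(40, Mul(Add(Rational(-27, 32), -8), Rational(-459, 23))), -25), -211) = Mul(Add(Add(40, Mul(Rational(-283, 32), Rational(-459, 23))), -25), -211) = Mul(Add(Add(40, Rational(129897, 736)), -25), -211) = Mul(Add(Rational(159337, 736), -25), -211) = Mul(Rational(140937, 736), -211) = Rational(-29737707, 736)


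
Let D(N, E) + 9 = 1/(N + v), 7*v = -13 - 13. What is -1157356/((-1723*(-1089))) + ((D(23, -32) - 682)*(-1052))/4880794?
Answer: -32137064208856/68685473846385 ≈ -0.46789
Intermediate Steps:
v = -26/7 (v = (-13 - 13)/7 = (⅐)*(-26) = -26/7 ≈ -3.7143)
D(N, E) = -9 + 1/(-26/7 + N) (D(N, E) = -9 + 1/(N - 26/7) = -9 + 1/(-26/7 + N))
-1157356/((-1723*(-1089))) + ((D(23, -32) - 682)*(-1052))/4880794 = -1157356/((-1723*(-1089))) + (((241 - 63*23)/(-26 + 7*23) - 682)*(-1052))/4880794 = -1157356/1876347 + (((241 - 1449)/(-26 + 161) - 682)*(-1052))*(1/4880794) = -1157356*1/1876347 + ((-1208/135 - 682)*(-1052))*(1/4880794) = -1157356/1876347 + (((1/135)*(-1208) - 682)*(-1052))*(1/4880794) = -1157356/1876347 + ((-1208/135 - 682)*(-1052))*(1/4880794) = -1157356/1876347 - 93278/135*(-1052)*(1/4880794) = -1157356/1876347 + (98128456/135)*(1/4880794) = -1157356/1876347 + 49064228/329453595 = -32137064208856/68685473846385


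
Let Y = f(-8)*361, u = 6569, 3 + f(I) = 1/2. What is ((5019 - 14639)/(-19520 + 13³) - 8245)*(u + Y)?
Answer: -1618562230495/34646 ≈ -4.6717e+7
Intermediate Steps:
f(I) = -5/2 (f(I) = -3 + 1/2 = -3 + ½ = -5/2)
Y = -1805/2 (Y = -5/2*361 = -1805/2 ≈ -902.50)
((5019 - 14639)/(-19520 + 13³) - 8245)*(u + Y) = ((5019 - 14639)/(-19520 + 13³) - 8245)*(6569 - 1805/2) = (-9620/(-19520 + 2197) - 8245)*(11333/2) = (-9620/(-17323) - 8245)*(11333/2) = (-9620*(-1/17323) - 8245)*(11333/2) = (9620/17323 - 8245)*(11333/2) = -142818515/17323*11333/2 = -1618562230495/34646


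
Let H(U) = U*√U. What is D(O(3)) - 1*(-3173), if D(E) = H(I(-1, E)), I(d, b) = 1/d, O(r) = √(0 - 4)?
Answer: 3173 - I ≈ 3173.0 - 1.0*I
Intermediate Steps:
O(r) = 2*I (O(r) = √(-4) = 2*I)
H(U) = U^(3/2)
D(E) = -I (D(E) = (1/(-1))^(3/2) = (-1)^(3/2) = -I)
D(O(3)) - 1*(-3173) = -I - 1*(-3173) = -I + 3173 = 3173 - I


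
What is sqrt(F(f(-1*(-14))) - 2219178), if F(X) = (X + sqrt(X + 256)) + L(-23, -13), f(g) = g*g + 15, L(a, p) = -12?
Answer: sqrt(-2218979 + sqrt(467)) ≈ 1489.6*I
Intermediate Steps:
f(g) = 15 + g**2 (f(g) = g**2 + 15 = 15 + g**2)
F(X) = -12 + X + sqrt(256 + X) (F(X) = (X + sqrt(X + 256)) - 12 = (X + sqrt(256 + X)) - 12 = -12 + X + sqrt(256 + X))
sqrt(F(f(-1*(-14))) - 2219178) = sqrt((-12 + (15 + (-1*(-14))**2) + sqrt(256 + (15 + (-1*(-14))**2))) - 2219178) = sqrt((-12 + (15 + 14**2) + sqrt(256 + (15 + 14**2))) - 2219178) = sqrt((-12 + (15 + 196) + sqrt(256 + (15 + 196))) - 2219178) = sqrt((-12 + 211 + sqrt(256 + 211)) - 2219178) = sqrt((-12 + 211 + sqrt(467)) - 2219178) = sqrt((199 + sqrt(467)) - 2219178) = sqrt(-2218979 + sqrt(467))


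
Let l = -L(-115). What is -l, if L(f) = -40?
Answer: -40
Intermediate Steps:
l = 40 (l = -1*(-40) = 40)
-l = -1*40 = -40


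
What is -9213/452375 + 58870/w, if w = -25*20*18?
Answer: -106856933/16285500 ≈ -6.5615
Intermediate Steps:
w = -9000 (w = -500*18 = -9000)
-9213/452375 + 58870/w = -9213/452375 + 58870/(-9000) = -9213*1/452375 + 58870*(-1/9000) = -9213/452375 - 5887/900 = -106856933/16285500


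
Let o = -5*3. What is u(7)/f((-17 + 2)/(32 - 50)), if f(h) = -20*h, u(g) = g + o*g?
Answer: 147/25 ≈ 5.8800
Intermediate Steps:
o = -15
u(g) = -14*g (u(g) = g - 15*g = -14*g)
u(7)/f((-17 + 2)/(32 - 50)) = (-14*7)/((-20*(-17 + 2)/(32 - 50))) = -98/((-(-300)/(-18))) = -98/((-(-300)*(-1)/18)) = -98/((-20*⅚)) = -98/(-50/3) = -98*(-3/50) = 147/25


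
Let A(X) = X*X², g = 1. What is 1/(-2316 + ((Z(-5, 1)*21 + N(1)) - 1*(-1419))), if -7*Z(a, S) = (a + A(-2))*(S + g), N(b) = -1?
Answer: -1/820 ≈ -0.0012195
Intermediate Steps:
A(X) = X³
Z(a, S) = -(1 + S)*(-8 + a)/7 (Z(a, S) = -(a + (-2)³)*(S + 1)/7 = -(a - 8)*(1 + S)/7 = -(-8 + a)*(1 + S)/7 = -(1 + S)*(-8 + a)/7)
1/(-2316 + ((Z(-5, 1)*21 + N(1)) - 1*(-1419))) = 1/(-2316 + (((8/7 - ⅐*(-5) + (8/7)*1 - ⅐*1*(-5))*21 - 1) - 1*(-1419))) = 1/(-2316 + (((8/7 + 5/7 + 8/7 + 5/7)*21 - 1) + 1419)) = 1/(-2316 + (((26/7)*21 - 1) + 1419)) = 1/(-2316 + ((78 - 1) + 1419)) = 1/(-2316 + (77 + 1419)) = 1/(-2316 + 1496) = 1/(-820) = -1/820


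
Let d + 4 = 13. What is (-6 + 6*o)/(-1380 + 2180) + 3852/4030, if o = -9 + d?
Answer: 152871/161200 ≈ 0.94833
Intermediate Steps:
d = 9 (d = -4 + 13 = 9)
o = 0 (o = -9 + 9 = 0)
(-6 + 6*o)/(-1380 + 2180) + 3852/4030 = (-6 + 6*0)/(-1380 + 2180) + 3852/4030 = (-6 + 0)/800 + 3852*(1/4030) = -6*1/800 + 1926/2015 = -3/400 + 1926/2015 = 152871/161200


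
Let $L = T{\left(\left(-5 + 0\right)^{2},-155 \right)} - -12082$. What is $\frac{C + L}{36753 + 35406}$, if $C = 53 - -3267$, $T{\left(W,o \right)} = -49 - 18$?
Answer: $\frac{15335}{72159} \approx 0.21252$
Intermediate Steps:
$T{\left(W,o \right)} = -67$
$L = 12015$ ($L = -67 - -12082 = -67 + 12082 = 12015$)
$C = 3320$ ($C = 53 + 3267 = 3320$)
$\frac{C + L}{36753 + 35406} = \frac{3320 + 12015}{36753 + 35406} = \frac{15335}{72159}$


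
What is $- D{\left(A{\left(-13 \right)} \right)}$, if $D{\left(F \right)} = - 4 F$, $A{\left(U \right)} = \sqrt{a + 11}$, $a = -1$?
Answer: $4 \sqrt{10} \approx 12.649$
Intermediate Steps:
$A{\left(U \right)} = \sqrt{10}$ ($A{\left(U \right)} = \sqrt{-1 + 11} = \sqrt{10}$)
$- D{\left(A{\left(-13 \right)} \right)} = - \left(-4\right) \sqrt{10} = 4 \sqrt{10}$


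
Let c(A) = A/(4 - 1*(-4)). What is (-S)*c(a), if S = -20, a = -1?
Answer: -5/2 ≈ -2.5000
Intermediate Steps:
c(A) = A/8 (c(A) = A/(4 + 4) = A/8)
(-S)*c(a) = (-1*(-20))*((1/8)*(-1)) = 20*(-1/8) = -5/2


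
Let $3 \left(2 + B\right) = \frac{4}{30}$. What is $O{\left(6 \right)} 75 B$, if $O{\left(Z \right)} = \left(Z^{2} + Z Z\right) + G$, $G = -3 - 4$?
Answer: $- \frac{28600}{3} \approx -9533.3$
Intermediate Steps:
$B = - \frac{88}{45}$ ($B = -2 + \frac{4 \cdot \frac{1}{30}}{3} = -2 + \frac{1}{3} \cdot \frac{2}{15} = -2 + \frac{2}{45} = - \frac{88}{45} \approx -1.9556$)
$G = -7$
$O{\left(Z \right)} = -7 + 2 Z^{2}$ ($O{\left(Z \right)} = \left(Z^{2} + Z Z\right) - 7 = \left(Z^{2} + Z^{2}\right) - 7 = 2 Z^{2} - 7 = -7 + 2 Z^{2}$)
$O{\left(6 \right)} 75 B = \left(-7 + 2 \cdot 6^{2}\right) 75 \left(- \frac{88}{45}\right) = \left(-7 + 2 \cdot 36\right) 75 \left(- \frac{88}{45}\right) = \left(-7 + 72\right) 75 \left(- \frac{88}{45}\right) = 65 \cdot 75 \left(- \frac{88}{45}\right) = 4875 \left(- \frac{88}{45}\right) = - \frac{28600}{3}$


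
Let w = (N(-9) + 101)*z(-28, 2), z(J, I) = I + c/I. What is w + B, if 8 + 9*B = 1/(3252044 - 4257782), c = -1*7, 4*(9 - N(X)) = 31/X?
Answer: -6053034157/36206568 ≈ -167.18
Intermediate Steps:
N(X) = 9 - 31/(4*X)
c = -7
B = -8045905/9051642 (B = -8/9 + 1/(9*(3252044 - 4257782)) = -8/9 + (⅑)/(-1005738) = -8/9 + (⅑)*(-1/1005738) = -8/9 - 1/9051642 = -8045905/9051642 ≈ -0.88889)
z(J, I) = I - 7/I
w = -3991/24 (w = ((9 - 31/4/(-9)) + 101)*(2 - 7/2) = ((9 - 31/4*(-⅑)) + 101)*(2 - 7*½) = ((9 + 31/36) + 101)*(2 - 7/2) = (355/36 + 101)*(-3/2) = (3991/36)*(-3/2) = -3991/24 ≈ -166.29)
w + B = -3991/24 - 8045905/9051642 = -6053034157/36206568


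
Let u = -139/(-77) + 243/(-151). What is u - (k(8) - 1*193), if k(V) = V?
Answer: 2153273/11627 ≈ 185.20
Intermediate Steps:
u = 2278/11627 (u = -139*(-1/77) + 243*(-1/151) = 139/77 - 243/151 = 2278/11627 ≈ 0.19592)
u - (k(8) - 1*193) = 2278/11627 - (8 - 1*193) = 2278/11627 - (8 - 193) = 2278/11627 - 1*(-185) = 2278/11627 + 185 = 2153273/11627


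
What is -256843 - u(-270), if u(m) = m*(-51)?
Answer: -270613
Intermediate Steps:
u(m) = -51*m
-256843 - u(-270) = -256843 - (-51)*(-270) = -256843 - 1*13770 = -256843 - 13770 = -270613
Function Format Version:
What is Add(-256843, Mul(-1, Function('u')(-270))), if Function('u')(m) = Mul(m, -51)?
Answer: -270613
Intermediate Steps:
Function('u')(m) = Mul(-51, m)
Add(-256843, Mul(-1, Function('u')(-270))) = Add(-256843, Mul(-1, Mul(-51, -270))) = Add(-256843, Mul(-1, 13770)) = Add(-256843, -13770) = -270613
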